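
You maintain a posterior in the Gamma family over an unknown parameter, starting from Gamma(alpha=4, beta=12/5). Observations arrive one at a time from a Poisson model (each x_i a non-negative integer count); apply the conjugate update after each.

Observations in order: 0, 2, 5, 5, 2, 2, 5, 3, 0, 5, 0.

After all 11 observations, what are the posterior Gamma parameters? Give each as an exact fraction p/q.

obs 1: x=0 → posterior Gamma(4, 17/5)
obs 2: x=2 → posterior Gamma(6, 22/5)
obs 3: x=5 → posterior Gamma(11, 27/5)
obs 4: x=5 → posterior Gamma(16, 32/5)
obs 5: x=2 → posterior Gamma(18, 37/5)
obs 6: x=2 → posterior Gamma(20, 42/5)
obs 7: x=5 → posterior Gamma(25, 47/5)
obs 8: x=3 → posterior Gamma(28, 52/5)
obs 9: x=0 → posterior Gamma(28, 57/5)
obs 10: x=5 → posterior Gamma(33, 62/5)
obs 11: x=0 → posterior Gamma(33, 67/5)

alpha=33, beta=67/5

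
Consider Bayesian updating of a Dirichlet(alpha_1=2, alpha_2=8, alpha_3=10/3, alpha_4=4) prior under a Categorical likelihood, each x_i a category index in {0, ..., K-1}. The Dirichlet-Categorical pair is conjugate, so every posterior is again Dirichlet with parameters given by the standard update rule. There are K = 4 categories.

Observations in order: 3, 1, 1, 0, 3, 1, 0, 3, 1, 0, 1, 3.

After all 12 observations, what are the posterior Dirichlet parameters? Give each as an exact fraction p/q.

alpha_1=5, alpha_2=13, alpha_3=10/3, alpha_4=8

obs 1: x=3 → posterior Dirichlet(2, 8, 10/3, 5)
obs 2: x=1 → posterior Dirichlet(2, 9, 10/3, 5)
obs 3: x=1 → posterior Dirichlet(2, 10, 10/3, 5)
obs 4: x=0 → posterior Dirichlet(3, 10, 10/3, 5)
obs 5: x=3 → posterior Dirichlet(3, 10, 10/3, 6)
obs 6: x=1 → posterior Dirichlet(3, 11, 10/3, 6)
obs 7: x=0 → posterior Dirichlet(4, 11, 10/3, 6)
obs 8: x=3 → posterior Dirichlet(4, 11, 10/3, 7)
obs 9: x=1 → posterior Dirichlet(4, 12, 10/3, 7)
obs 10: x=0 → posterior Dirichlet(5, 12, 10/3, 7)
obs 11: x=1 → posterior Dirichlet(5, 13, 10/3, 7)
obs 12: x=3 → posterior Dirichlet(5, 13, 10/3, 8)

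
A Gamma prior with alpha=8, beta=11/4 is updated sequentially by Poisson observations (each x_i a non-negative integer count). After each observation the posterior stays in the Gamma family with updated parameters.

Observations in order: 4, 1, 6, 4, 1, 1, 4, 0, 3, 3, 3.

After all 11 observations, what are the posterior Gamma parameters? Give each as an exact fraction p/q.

alpha=38, beta=55/4

obs 1: x=4 → posterior Gamma(12, 15/4)
obs 2: x=1 → posterior Gamma(13, 19/4)
obs 3: x=6 → posterior Gamma(19, 23/4)
obs 4: x=4 → posterior Gamma(23, 27/4)
obs 5: x=1 → posterior Gamma(24, 31/4)
obs 6: x=1 → posterior Gamma(25, 35/4)
obs 7: x=4 → posterior Gamma(29, 39/4)
obs 8: x=0 → posterior Gamma(29, 43/4)
obs 9: x=3 → posterior Gamma(32, 47/4)
obs 10: x=3 → posterior Gamma(35, 51/4)
obs 11: x=3 → posterior Gamma(38, 55/4)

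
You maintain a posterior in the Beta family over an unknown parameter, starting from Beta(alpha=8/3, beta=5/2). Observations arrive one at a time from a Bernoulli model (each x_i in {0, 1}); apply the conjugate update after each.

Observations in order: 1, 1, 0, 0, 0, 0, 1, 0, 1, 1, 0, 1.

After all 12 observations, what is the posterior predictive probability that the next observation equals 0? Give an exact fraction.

obs 1: x=1 → posterior Beta(11/3, 5/2)
obs 2: x=1 → posterior Beta(14/3, 5/2)
obs 3: x=0 → posterior Beta(14/3, 7/2)
obs 4: x=0 → posterior Beta(14/3, 9/2)
obs 5: x=0 → posterior Beta(14/3, 11/2)
obs 6: x=0 → posterior Beta(14/3, 13/2)
obs 7: x=1 → posterior Beta(17/3, 13/2)
obs 8: x=0 → posterior Beta(17/3, 15/2)
obs 9: x=1 → posterior Beta(20/3, 15/2)
obs 10: x=1 → posterior Beta(23/3, 15/2)
obs 11: x=0 → posterior Beta(23/3, 17/2)
obs 12: x=1 → posterior Beta(26/3, 17/2)

51/103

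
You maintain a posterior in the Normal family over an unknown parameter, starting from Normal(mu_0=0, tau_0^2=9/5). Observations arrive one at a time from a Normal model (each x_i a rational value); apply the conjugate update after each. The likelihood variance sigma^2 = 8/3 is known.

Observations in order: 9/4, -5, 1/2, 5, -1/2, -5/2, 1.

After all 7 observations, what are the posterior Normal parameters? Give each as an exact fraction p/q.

obs 1: x=9/4 → posterior Normal(243/268, 72/67)
obs 2: x=-5 → posterior Normal(-297/376, 36/47)
obs 3: x=1/2 → posterior Normal(-243/484, 72/121)
obs 4: x=5 → posterior Normal(297/592, 18/37)
obs 5: x=-1/2 → posterior Normal(243/700, 72/175)
obs 6: x=-5/2 → posterior Normal(-27/808, 36/101)
obs 7: x=1 → posterior Normal(81/916, 72/229)

mu_0=81/916, tau_0^2=72/229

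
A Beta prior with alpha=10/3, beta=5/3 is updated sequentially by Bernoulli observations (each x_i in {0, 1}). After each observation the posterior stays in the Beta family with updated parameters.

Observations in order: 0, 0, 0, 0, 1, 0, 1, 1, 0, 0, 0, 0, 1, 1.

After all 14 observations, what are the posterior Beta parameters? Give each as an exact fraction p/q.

alpha=25/3, beta=32/3

obs 1: x=0 → posterior Beta(10/3, 8/3)
obs 2: x=0 → posterior Beta(10/3, 11/3)
obs 3: x=0 → posterior Beta(10/3, 14/3)
obs 4: x=0 → posterior Beta(10/3, 17/3)
obs 5: x=1 → posterior Beta(13/3, 17/3)
obs 6: x=0 → posterior Beta(13/3, 20/3)
obs 7: x=1 → posterior Beta(16/3, 20/3)
obs 8: x=1 → posterior Beta(19/3, 20/3)
obs 9: x=0 → posterior Beta(19/3, 23/3)
obs 10: x=0 → posterior Beta(19/3, 26/3)
obs 11: x=0 → posterior Beta(19/3, 29/3)
obs 12: x=0 → posterior Beta(19/3, 32/3)
obs 13: x=1 → posterior Beta(22/3, 32/3)
obs 14: x=1 → posterior Beta(25/3, 32/3)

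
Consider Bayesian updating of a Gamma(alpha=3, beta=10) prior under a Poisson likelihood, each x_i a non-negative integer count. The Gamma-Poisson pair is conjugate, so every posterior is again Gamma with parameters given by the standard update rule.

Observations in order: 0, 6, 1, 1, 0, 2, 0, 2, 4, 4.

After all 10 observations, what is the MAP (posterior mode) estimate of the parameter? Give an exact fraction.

obs 1: x=0 → posterior Gamma(3, 11)
obs 2: x=6 → posterior Gamma(9, 12)
obs 3: x=1 → posterior Gamma(10, 13)
obs 4: x=1 → posterior Gamma(11, 14)
obs 5: x=0 → posterior Gamma(11, 15)
obs 6: x=2 → posterior Gamma(13, 16)
obs 7: x=0 → posterior Gamma(13, 17)
obs 8: x=2 → posterior Gamma(15, 18)
obs 9: x=4 → posterior Gamma(19, 19)
obs 10: x=4 → posterior Gamma(23, 20)

11/10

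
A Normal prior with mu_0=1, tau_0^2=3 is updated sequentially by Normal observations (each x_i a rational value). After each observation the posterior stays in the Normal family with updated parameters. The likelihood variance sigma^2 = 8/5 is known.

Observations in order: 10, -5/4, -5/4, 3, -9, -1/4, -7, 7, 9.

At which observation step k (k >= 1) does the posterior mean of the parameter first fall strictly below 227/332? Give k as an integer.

obs 1: x=10 → posterior Normal(158/23, 24/23)
obs 2: x=-5/4 → posterior Normal(557/152, 12/19)
obs 3: x=-5/4 → posterior Normal(241/106, 24/53)
obs 4: x=3 → posterior Normal(331/136, 6/17)
obs 5: x=-9 → posterior Normal(61/166, 24/83)
obs 6: x=-1/4 → posterior Normal(107/392, 12/49)
obs 7: x=-7 → posterior Normal(-313/452, 24/113)
obs 8: x=7 → posterior Normal(107/512, 3/16)
obs 9: x=9 → posterior Normal(647/572, 24/143)

k = 5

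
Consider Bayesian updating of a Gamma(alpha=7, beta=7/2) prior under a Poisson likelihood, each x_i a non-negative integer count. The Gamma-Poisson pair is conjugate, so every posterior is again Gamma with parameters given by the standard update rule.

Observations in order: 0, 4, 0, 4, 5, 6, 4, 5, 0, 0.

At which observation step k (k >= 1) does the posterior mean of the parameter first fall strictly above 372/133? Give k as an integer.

k = 7

obs 1: x=0 → posterior Gamma(7, 9/2)
obs 2: x=4 → posterior Gamma(11, 11/2)
obs 3: x=0 → posterior Gamma(11, 13/2)
obs 4: x=4 → posterior Gamma(15, 15/2)
obs 5: x=5 → posterior Gamma(20, 17/2)
obs 6: x=6 → posterior Gamma(26, 19/2)
obs 7: x=4 → posterior Gamma(30, 21/2)
obs 8: x=5 → posterior Gamma(35, 23/2)
obs 9: x=0 → posterior Gamma(35, 25/2)
obs 10: x=0 → posterior Gamma(35, 27/2)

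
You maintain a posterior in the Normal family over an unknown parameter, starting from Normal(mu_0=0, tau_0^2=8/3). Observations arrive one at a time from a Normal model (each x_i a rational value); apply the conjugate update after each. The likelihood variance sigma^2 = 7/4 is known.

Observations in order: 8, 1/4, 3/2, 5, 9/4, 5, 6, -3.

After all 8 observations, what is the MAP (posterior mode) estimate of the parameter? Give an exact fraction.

obs 1: x=8 → posterior Normal(256/53, 56/53)
obs 2: x=1/4 → posterior Normal(264/85, 56/85)
obs 3: x=3/2 → posterior Normal(8/3, 56/117)
obs 4: x=5 → posterior Normal(472/149, 56/149)
obs 5: x=9/4 → posterior Normal(544/181, 56/181)
obs 6: x=5 → posterior Normal(704/213, 56/213)
obs 7: x=6 → posterior Normal(128/35, 8/35)
obs 8: x=-3 → posterior Normal(800/277, 56/277)

800/277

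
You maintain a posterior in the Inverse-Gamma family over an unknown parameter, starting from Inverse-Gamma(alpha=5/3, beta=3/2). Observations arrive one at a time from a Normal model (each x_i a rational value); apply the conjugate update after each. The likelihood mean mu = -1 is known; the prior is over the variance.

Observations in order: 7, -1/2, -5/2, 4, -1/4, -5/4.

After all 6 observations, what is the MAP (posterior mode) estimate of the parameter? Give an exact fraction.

2283/272

obs 1: x=7 → posterior Inverse-Gamma(13/6, 67/2)
obs 2: x=-1/2 → posterior Inverse-Gamma(8/3, 269/8)
obs 3: x=-5/2 → posterior Inverse-Gamma(19/6, 139/4)
obs 4: x=4 → posterior Inverse-Gamma(11/3, 189/4)
obs 5: x=-1/4 → posterior Inverse-Gamma(25/6, 1521/32)
obs 6: x=-5/4 → posterior Inverse-Gamma(14/3, 761/16)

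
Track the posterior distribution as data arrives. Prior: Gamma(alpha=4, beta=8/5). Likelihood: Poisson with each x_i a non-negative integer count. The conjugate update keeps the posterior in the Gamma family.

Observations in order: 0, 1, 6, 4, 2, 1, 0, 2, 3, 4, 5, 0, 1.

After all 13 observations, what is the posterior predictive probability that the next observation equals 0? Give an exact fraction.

obs 1: x=0 → posterior Gamma(4, 13/5)
obs 2: x=1 → posterior Gamma(5, 18/5)
obs 3: x=6 → posterior Gamma(11, 23/5)
obs 4: x=4 → posterior Gamma(15, 28/5)
obs 5: x=2 → posterior Gamma(17, 33/5)
obs 6: x=1 → posterior Gamma(18, 38/5)
obs 7: x=0 → posterior Gamma(18, 43/5)
obs 8: x=2 → posterior Gamma(20, 48/5)
obs 9: x=3 → posterior Gamma(23, 53/5)
obs 10: x=4 → posterior Gamma(27, 58/5)
obs 11: x=5 → posterior Gamma(32, 63/5)
obs 12: x=0 → posterior Gamma(32, 68/5)
obs 13: x=1 → posterior Gamma(33, 73/5)

30878371218610567960903559742322026866702292289302096452578633/274866548339092414170316655878335654559393837551923947527733248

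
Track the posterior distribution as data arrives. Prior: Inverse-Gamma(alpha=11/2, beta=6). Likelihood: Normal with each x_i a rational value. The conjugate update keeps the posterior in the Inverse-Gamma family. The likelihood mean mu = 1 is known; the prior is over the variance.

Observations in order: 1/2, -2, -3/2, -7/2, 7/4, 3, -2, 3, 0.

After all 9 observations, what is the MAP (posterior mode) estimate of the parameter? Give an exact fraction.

obs 1: x=1/2 → posterior Inverse-Gamma(6, 49/8)
obs 2: x=-2 → posterior Inverse-Gamma(13/2, 85/8)
obs 3: x=-3/2 → posterior Inverse-Gamma(7, 55/4)
obs 4: x=-7/2 → posterior Inverse-Gamma(15/2, 191/8)
obs 5: x=7/4 → posterior Inverse-Gamma(8, 773/32)
obs 6: x=3 → posterior Inverse-Gamma(17/2, 837/32)
obs 7: x=-2 → posterior Inverse-Gamma(9, 981/32)
obs 8: x=3 → posterior Inverse-Gamma(19/2, 1045/32)
obs 9: x=0 → posterior Inverse-Gamma(10, 1061/32)

1061/352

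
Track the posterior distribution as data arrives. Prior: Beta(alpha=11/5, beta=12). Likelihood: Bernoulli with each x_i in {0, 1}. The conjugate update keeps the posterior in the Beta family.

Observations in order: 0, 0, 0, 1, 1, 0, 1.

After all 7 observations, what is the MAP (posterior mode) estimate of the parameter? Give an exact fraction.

7/32

obs 1: x=0 → posterior Beta(11/5, 13)
obs 2: x=0 → posterior Beta(11/5, 14)
obs 3: x=0 → posterior Beta(11/5, 15)
obs 4: x=1 → posterior Beta(16/5, 15)
obs 5: x=1 → posterior Beta(21/5, 15)
obs 6: x=0 → posterior Beta(21/5, 16)
obs 7: x=1 → posterior Beta(26/5, 16)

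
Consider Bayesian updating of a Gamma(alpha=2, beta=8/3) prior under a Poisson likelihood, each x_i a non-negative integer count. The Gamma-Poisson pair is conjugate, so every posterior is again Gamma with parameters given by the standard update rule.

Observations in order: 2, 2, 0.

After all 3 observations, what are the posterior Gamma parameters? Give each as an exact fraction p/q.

obs 1: x=2 → posterior Gamma(4, 11/3)
obs 2: x=2 → posterior Gamma(6, 14/3)
obs 3: x=0 → posterior Gamma(6, 17/3)

alpha=6, beta=17/3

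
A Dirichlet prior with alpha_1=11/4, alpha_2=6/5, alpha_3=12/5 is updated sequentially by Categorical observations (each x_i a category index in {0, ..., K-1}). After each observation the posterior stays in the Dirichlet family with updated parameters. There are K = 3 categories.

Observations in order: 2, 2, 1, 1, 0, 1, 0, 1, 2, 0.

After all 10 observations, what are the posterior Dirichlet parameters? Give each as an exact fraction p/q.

alpha_1=23/4, alpha_2=26/5, alpha_3=27/5

obs 1: x=2 → posterior Dirichlet(11/4, 6/5, 17/5)
obs 2: x=2 → posterior Dirichlet(11/4, 6/5, 22/5)
obs 3: x=1 → posterior Dirichlet(11/4, 11/5, 22/5)
obs 4: x=1 → posterior Dirichlet(11/4, 16/5, 22/5)
obs 5: x=0 → posterior Dirichlet(15/4, 16/5, 22/5)
obs 6: x=1 → posterior Dirichlet(15/4, 21/5, 22/5)
obs 7: x=0 → posterior Dirichlet(19/4, 21/5, 22/5)
obs 8: x=1 → posterior Dirichlet(19/4, 26/5, 22/5)
obs 9: x=2 → posterior Dirichlet(19/4, 26/5, 27/5)
obs 10: x=0 → posterior Dirichlet(23/4, 26/5, 27/5)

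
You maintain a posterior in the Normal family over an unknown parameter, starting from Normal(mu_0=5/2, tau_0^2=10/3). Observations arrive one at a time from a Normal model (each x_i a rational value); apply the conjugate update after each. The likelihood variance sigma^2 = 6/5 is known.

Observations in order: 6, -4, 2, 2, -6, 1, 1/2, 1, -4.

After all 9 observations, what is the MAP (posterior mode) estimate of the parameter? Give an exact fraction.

-5/78

obs 1: x=6 → posterior Normal(345/68, 15/17)
obs 2: x=-4 → posterior Normal(145/118, 30/59)
obs 3: x=2 → posterior Normal(35/24, 5/14)
obs 4: x=2 → posterior Normal(345/218, 30/109)
obs 5: x=-6 → posterior Normal(45/268, 15/67)
obs 6: x=1 → posterior Normal(95/318, 10/53)
obs 7: x=1/2 → posterior Normal(15/46, 15/92)
obs 8: x=1 → posterior Normal(85/209, 30/209)
obs 9: x=-4 → posterior Normal(-5/78, 5/39)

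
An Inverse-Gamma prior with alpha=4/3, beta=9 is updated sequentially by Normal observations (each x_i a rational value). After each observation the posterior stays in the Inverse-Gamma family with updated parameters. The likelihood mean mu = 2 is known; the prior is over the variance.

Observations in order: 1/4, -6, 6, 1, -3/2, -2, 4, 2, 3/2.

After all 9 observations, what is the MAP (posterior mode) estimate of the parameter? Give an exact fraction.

6459/656

obs 1: x=1/4 → posterior Inverse-Gamma(11/6, 337/32)
obs 2: x=-6 → posterior Inverse-Gamma(7/3, 1361/32)
obs 3: x=6 → posterior Inverse-Gamma(17/6, 1617/32)
obs 4: x=1 → posterior Inverse-Gamma(10/3, 1633/32)
obs 5: x=-3/2 → posterior Inverse-Gamma(23/6, 1829/32)
obs 6: x=-2 → posterior Inverse-Gamma(13/3, 2085/32)
obs 7: x=4 → posterior Inverse-Gamma(29/6, 2149/32)
obs 8: x=2 → posterior Inverse-Gamma(16/3, 2149/32)
obs 9: x=3/2 → posterior Inverse-Gamma(35/6, 2153/32)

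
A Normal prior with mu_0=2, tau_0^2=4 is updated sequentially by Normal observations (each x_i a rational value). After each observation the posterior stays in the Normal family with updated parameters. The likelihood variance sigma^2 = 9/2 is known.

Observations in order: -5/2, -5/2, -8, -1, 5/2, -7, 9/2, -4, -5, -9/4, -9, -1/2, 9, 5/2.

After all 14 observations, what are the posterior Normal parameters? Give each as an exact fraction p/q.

obs 1: x=-5/2 → posterior Normal(-2/17, 36/17)
obs 2: x=-5/2 → posterior Normal(-22/25, 36/25)
obs 3: x=-8 → posterior Normal(-86/33, 12/11)
obs 4: x=-1 → posterior Normal(-94/41, 36/41)
obs 5: x=5/2 → posterior Normal(-74/49, 36/49)
obs 6: x=-7 → posterior Normal(-130/57, 12/19)
obs 7: x=9/2 → posterior Normal(-94/65, 36/65)
obs 8: x=-4 → posterior Normal(-126/73, 36/73)
obs 9: x=-5 → posterior Normal(-166/81, 4/9)
obs 10: x=-9/4 → posterior Normal(-184/89, 36/89)
obs 11: x=-9 → posterior Normal(-256/97, 36/97)
obs 12: x=-1/2 → posterior Normal(-52/21, 12/35)
obs 13: x=9 → posterior Normal(-188/113, 36/113)
obs 14: x=5/2 → posterior Normal(-168/121, 36/121)

mu_0=-168/121, tau_0^2=36/121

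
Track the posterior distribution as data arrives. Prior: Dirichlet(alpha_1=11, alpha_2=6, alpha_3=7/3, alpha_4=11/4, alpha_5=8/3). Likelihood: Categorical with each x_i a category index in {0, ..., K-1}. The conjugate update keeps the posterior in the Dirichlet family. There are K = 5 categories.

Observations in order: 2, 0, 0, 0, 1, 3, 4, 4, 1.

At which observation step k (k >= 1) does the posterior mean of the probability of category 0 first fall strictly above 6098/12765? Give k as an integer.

k = 4

obs 1: x=2 → posterior Dirichlet(11, 6, 10/3, 11/4, 8/3)
obs 2: x=0 → posterior Dirichlet(12, 6, 10/3, 11/4, 8/3)
obs 3: x=0 → posterior Dirichlet(13, 6, 10/3, 11/4, 8/3)
obs 4: x=0 → posterior Dirichlet(14, 6, 10/3, 11/4, 8/3)
obs 5: x=1 → posterior Dirichlet(14, 7, 10/3, 11/4, 8/3)
obs 6: x=3 → posterior Dirichlet(14, 7, 10/3, 15/4, 8/3)
obs 7: x=4 → posterior Dirichlet(14, 7, 10/3, 15/4, 11/3)
obs 8: x=4 → posterior Dirichlet(14, 7, 10/3, 15/4, 14/3)
obs 9: x=1 → posterior Dirichlet(14, 8, 10/3, 15/4, 14/3)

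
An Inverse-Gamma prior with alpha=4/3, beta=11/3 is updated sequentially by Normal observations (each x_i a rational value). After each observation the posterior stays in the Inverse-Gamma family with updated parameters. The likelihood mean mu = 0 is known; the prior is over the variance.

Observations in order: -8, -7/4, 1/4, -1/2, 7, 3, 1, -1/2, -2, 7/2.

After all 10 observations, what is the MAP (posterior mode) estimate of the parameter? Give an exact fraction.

3605/352

obs 1: x=-8 → posterior Inverse-Gamma(11/6, 107/3)
obs 2: x=-7/4 → posterior Inverse-Gamma(7/3, 3571/96)
obs 3: x=1/4 → posterior Inverse-Gamma(17/6, 1787/48)
obs 4: x=-1/2 → posterior Inverse-Gamma(10/3, 1793/48)
obs 5: x=7 → posterior Inverse-Gamma(23/6, 2969/48)
obs 6: x=3 → posterior Inverse-Gamma(13/3, 3185/48)
obs 7: x=1 → posterior Inverse-Gamma(29/6, 3209/48)
obs 8: x=-1/2 → posterior Inverse-Gamma(16/3, 3215/48)
obs 9: x=-2 → posterior Inverse-Gamma(35/6, 3311/48)
obs 10: x=7/2 → posterior Inverse-Gamma(19/3, 3605/48)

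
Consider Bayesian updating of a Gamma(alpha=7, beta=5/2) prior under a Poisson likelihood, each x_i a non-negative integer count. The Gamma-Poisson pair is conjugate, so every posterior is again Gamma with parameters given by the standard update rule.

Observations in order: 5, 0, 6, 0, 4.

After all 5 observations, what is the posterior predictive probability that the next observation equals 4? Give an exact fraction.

obs 1: x=5 → posterior Gamma(12, 7/2)
obs 2: x=0 → posterior Gamma(12, 9/2)
obs 3: x=6 → posterior Gamma(18, 11/2)
obs 4: x=0 → posterior Gamma(18, 13/2)
obs 5: x=4 → posterior Gamma(22, 15/2)

15143219148782730102539062500000/98100666009922840441972689847969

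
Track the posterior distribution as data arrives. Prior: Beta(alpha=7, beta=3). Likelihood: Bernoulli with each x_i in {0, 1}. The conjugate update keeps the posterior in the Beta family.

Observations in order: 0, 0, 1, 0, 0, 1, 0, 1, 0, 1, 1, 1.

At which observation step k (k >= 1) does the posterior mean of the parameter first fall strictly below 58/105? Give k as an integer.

k = 5

obs 1: x=0 → posterior Beta(7, 4)
obs 2: x=0 → posterior Beta(7, 5)
obs 3: x=1 → posterior Beta(8, 5)
obs 4: x=0 → posterior Beta(8, 6)
obs 5: x=0 → posterior Beta(8, 7)
obs 6: x=1 → posterior Beta(9, 7)
obs 7: x=0 → posterior Beta(9, 8)
obs 8: x=1 → posterior Beta(10, 8)
obs 9: x=0 → posterior Beta(10, 9)
obs 10: x=1 → posterior Beta(11, 9)
obs 11: x=1 → posterior Beta(12, 9)
obs 12: x=1 → posterior Beta(13, 9)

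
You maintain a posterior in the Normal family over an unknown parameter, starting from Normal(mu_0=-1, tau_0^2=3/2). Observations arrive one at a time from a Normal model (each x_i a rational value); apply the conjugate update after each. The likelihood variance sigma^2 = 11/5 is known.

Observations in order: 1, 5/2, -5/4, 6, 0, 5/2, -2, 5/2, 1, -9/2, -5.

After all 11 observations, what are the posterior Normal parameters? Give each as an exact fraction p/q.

mu_0=7/68, tau_0^2=3/17

obs 1: x=1 → posterior Normal(-7/37, 33/37)
obs 2: x=5/2 → posterior Normal(61/104, 33/52)
obs 3: x=-5/4 → posterior Normal(47/268, 33/67)
obs 4: x=6 → posterior Normal(407/328, 33/82)
obs 5: x=0 → posterior Normal(407/388, 33/97)
obs 6: x=5/2 → posterior Normal(557/448, 33/112)
obs 7: x=-2 → posterior Normal(437/508, 33/127)
obs 8: x=5/2 → posterior Normal(587/568, 33/142)
obs 9: x=1 → posterior Normal(647/628, 33/157)
obs 10: x=-9/2 → posterior Normal(377/688, 33/172)
obs 11: x=-5 → posterior Normal(7/68, 3/17)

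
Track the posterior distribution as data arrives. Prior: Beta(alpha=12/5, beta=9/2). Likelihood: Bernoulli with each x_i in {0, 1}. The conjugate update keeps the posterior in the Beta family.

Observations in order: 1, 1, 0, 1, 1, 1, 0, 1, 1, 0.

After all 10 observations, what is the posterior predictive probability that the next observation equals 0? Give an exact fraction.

obs 1: x=1 → posterior Beta(17/5, 9/2)
obs 2: x=1 → posterior Beta(22/5, 9/2)
obs 3: x=0 → posterior Beta(22/5, 11/2)
obs 4: x=1 → posterior Beta(27/5, 11/2)
obs 5: x=1 → posterior Beta(32/5, 11/2)
obs 6: x=1 → posterior Beta(37/5, 11/2)
obs 7: x=0 → posterior Beta(37/5, 13/2)
obs 8: x=1 → posterior Beta(42/5, 13/2)
obs 9: x=1 → posterior Beta(47/5, 13/2)
obs 10: x=0 → posterior Beta(47/5, 15/2)

75/169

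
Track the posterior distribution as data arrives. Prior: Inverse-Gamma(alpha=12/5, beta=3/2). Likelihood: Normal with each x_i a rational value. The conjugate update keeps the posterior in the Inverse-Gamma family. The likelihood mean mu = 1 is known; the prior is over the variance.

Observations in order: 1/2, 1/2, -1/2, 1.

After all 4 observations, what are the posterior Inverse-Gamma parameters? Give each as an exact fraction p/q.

obs 1: x=1/2 → posterior Inverse-Gamma(29/10, 13/8)
obs 2: x=1/2 → posterior Inverse-Gamma(17/5, 7/4)
obs 3: x=-1/2 → posterior Inverse-Gamma(39/10, 23/8)
obs 4: x=1 → posterior Inverse-Gamma(22/5, 23/8)

alpha=22/5, beta=23/8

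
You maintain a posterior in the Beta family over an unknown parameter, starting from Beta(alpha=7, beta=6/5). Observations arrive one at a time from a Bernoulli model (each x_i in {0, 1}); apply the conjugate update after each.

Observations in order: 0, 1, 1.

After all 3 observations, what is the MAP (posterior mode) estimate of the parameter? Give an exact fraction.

20/23

obs 1: x=0 → posterior Beta(7, 11/5)
obs 2: x=1 → posterior Beta(8, 11/5)
obs 3: x=1 → posterior Beta(9, 11/5)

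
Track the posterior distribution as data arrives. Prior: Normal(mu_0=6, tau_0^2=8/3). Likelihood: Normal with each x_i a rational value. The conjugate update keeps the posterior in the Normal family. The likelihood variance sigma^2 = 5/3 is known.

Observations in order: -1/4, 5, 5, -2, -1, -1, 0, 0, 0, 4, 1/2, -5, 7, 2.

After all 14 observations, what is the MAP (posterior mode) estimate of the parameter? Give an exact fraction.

obs 1: x=-1/4 → posterior Normal(28/13, 40/39)
obs 2: x=5 → posterior Normal(68/21, 40/63)
obs 3: x=5 → posterior Normal(108/29, 40/87)
obs 4: x=-2 → posterior Normal(92/37, 40/111)
obs 5: x=-1 → posterior Normal(28/15, 8/27)
obs 6: x=-1 → posterior Normal(76/53, 40/159)
obs 7: x=0 → posterior Normal(76/61, 40/183)
obs 8: x=0 → posterior Normal(76/69, 40/207)
obs 9: x=0 → posterior Normal(76/77, 40/231)
obs 10: x=4 → posterior Normal(108/85, 8/51)
obs 11: x=1/2 → posterior Normal(112/93, 40/279)
obs 12: x=-5 → posterior Normal(72/101, 40/303)
obs 13: x=7 → posterior Normal(128/109, 40/327)
obs 14: x=2 → posterior Normal(16/13, 40/351)

16/13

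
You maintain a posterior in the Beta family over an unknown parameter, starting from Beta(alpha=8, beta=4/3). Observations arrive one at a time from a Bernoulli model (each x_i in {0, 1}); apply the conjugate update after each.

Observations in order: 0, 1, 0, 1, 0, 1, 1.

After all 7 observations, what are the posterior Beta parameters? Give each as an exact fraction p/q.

alpha=12, beta=13/3

obs 1: x=0 → posterior Beta(8, 7/3)
obs 2: x=1 → posterior Beta(9, 7/3)
obs 3: x=0 → posterior Beta(9, 10/3)
obs 4: x=1 → posterior Beta(10, 10/3)
obs 5: x=0 → posterior Beta(10, 13/3)
obs 6: x=1 → posterior Beta(11, 13/3)
obs 7: x=1 → posterior Beta(12, 13/3)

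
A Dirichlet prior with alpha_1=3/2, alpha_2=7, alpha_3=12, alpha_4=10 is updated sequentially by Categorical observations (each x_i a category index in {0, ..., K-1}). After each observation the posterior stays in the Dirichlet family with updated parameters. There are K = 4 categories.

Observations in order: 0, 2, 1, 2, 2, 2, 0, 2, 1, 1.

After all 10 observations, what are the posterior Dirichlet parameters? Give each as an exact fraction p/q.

obs 1: x=0 → posterior Dirichlet(5/2, 7, 12, 10)
obs 2: x=2 → posterior Dirichlet(5/2, 7, 13, 10)
obs 3: x=1 → posterior Dirichlet(5/2, 8, 13, 10)
obs 4: x=2 → posterior Dirichlet(5/2, 8, 14, 10)
obs 5: x=2 → posterior Dirichlet(5/2, 8, 15, 10)
obs 6: x=2 → posterior Dirichlet(5/2, 8, 16, 10)
obs 7: x=0 → posterior Dirichlet(7/2, 8, 16, 10)
obs 8: x=2 → posterior Dirichlet(7/2, 8, 17, 10)
obs 9: x=1 → posterior Dirichlet(7/2, 9, 17, 10)
obs 10: x=1 → posterior Dirichlet(7/2, 10, 17, 10)

alpha_1=7/2, alpha_2=10, alpha_3=17, alpha_4=10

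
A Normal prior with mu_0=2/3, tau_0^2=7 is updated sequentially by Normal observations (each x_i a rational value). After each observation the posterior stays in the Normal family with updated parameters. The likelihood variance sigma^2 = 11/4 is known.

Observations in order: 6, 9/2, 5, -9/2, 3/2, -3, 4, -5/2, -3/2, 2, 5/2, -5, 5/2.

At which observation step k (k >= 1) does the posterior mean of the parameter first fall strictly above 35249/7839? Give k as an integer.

k = 2

obs 1: x=6 → posterior Normal(526/117, 77/39)
obs 2: x=9/2 → posterior Normal(904/201, 77/67)
obs 3: x=5 → posterior Normal(1324/285, 77/95)
obs 4: x=-9/2 → posterior Normal(946/369, 77/123)
obs 5: x=3/2 → posterior Normal(1072/453, 77/151)
obs 6: x=-3 → posterior Normal(820/537, 77/179)
obs 7: x=4 → posterior Normal(1156/621, 77/207)
obs 8: x=-5/2 → posterior Normal(946/705, 77/235)
obs 9: x=-3/2 → posterior Normal(820/789, 77/263)
obs 10: x=2 → posterior Normal(988/873, 77/291)
obs 11: x=5/2 → posterior Normal(1198/957, 7/29)
obs 12: x=-5 → posterior Normal(778/1041, 77/347)
obs 13: x=5/2 → posterior Normal(988/1125, 77/375)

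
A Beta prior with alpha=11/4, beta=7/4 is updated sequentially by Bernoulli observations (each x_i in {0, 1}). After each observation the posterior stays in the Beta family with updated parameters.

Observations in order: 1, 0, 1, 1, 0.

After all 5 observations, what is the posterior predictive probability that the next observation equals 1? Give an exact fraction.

23/38

obs 1: x=1 → posterior Beta(15/4, 7/4)
obs 2: x=0 → posterior Beta(15/4, 11/4)
obs 3: x=1 → posterior Beta(19/4, 11/4)
obs 4: x=1 → posterior Beta(23/4, 11/4)
obs 5: x=0 → posterior Beta(23/4, 15/4)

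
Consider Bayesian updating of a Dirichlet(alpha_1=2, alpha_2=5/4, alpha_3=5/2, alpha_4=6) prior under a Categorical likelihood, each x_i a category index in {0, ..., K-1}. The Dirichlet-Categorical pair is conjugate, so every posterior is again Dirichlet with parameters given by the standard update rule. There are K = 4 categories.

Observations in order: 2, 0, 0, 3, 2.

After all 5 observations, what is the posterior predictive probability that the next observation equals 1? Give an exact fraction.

5/67

obs 1: x=2 → posterior Dirichlet(2, 5/4, 7/2, 6)
obs 2: x=0 → posterior Dirichlet(3, 5/4, 7/2, 6)
obs 3: x=0 → posterior Dirichlet(4, 5/4, 7/2, 6)
obs 4: x=3 → posterior Dirichlet(4, 5/4, 7/2, 7)
obs 5: x=2 → posterior Dirichlet(4, 5/4, 9/2, 7)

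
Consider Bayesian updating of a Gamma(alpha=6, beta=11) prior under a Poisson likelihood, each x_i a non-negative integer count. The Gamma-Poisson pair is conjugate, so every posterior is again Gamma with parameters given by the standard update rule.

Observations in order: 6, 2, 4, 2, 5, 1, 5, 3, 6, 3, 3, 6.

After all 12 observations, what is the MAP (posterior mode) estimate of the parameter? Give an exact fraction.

obs 1: x=6 → posterior Gamma(12, 12)
obs 2: x=2 → posterior Gamma(14, 13)
obs 3: x=4 → posterior Gamma(18, 14)
obs 4: x=2 → posterior Gamma(20, 15)
obs 5: x=5 → posterior Gamma(25, 16)
obs 6: x=1 → posterior Gamma(26, 17)
obs 7: x=5 → posterior Gamma(31, 18)
obs 8: x=3 → posterior Gamma(34, 19)
obs 9: x=6 → posterior Gamma(40, 20)
obs 10: x=3 → posterior Gamma(43, 21)
obs 11: x=3 → posterior Gamma(46, 22)
obs 12: x=6 → posterior Gamma(52, 23)

51/23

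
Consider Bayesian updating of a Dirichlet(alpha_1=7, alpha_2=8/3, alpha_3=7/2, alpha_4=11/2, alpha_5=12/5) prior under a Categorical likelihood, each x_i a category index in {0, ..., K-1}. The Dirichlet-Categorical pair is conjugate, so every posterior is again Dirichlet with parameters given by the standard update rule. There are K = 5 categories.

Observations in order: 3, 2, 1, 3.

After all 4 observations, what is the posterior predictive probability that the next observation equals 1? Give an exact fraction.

55/376

obs 1: x=3 → posterior Dirichlet(7, 8/3, 7/2, 13/2, 12/5)
obs 2: x=2 → posterior Dirichlet(7, 8/3, 9/2, 13/2, 12/5)
obs 3: x=1 → posterior Dirichlet(7, 11/3, 9/2, 13/2, 12/5)
obs 4: x=3 → posterior Dirichlet(7, 11/3, 9/2, 15/2, 12/5)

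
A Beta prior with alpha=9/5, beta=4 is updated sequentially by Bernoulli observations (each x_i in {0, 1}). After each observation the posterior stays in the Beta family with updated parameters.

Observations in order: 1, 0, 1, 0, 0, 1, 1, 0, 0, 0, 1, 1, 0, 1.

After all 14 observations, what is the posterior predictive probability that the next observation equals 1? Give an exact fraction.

4/9

obs 1: x=1 → posterior Beta(14/5, 4)
obs 2: x=0 → posterior Beta(14/5, 5)
obs 3: x=1 → posterior Beta(19/5, 5)
obs 4: x=0 → posterior Beta(19/5, 6)
obs 5: x=0 → posterior Beta(19/5, 7)
obs 6: x=1 → posterior Beta(24/5, 7)
obs 7: x=1 → posterior Beta(29/5, 7)
obs 8: x=0 → posterior Beta(29/5, 8)
obs 9: x=0 → posterior Beta(29/5, 9)
obs 10: x=0 → posterior Beta(29/5, 10)
obs 11: x=1 → posterior Beta(34/5, 10)
obs 12: x=1 → posterior Beta(39/5, 10)
obs 13: x=0 → posterior Beta(39/5, 11)
obs 14: x=1 → posterior Beta(44/5, 11)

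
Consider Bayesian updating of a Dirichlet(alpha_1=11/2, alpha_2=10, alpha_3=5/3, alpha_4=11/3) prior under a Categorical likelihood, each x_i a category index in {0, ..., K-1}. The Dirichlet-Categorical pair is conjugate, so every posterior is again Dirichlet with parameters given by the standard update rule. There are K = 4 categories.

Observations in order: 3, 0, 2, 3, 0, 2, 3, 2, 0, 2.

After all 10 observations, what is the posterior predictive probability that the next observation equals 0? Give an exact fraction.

51/185

obs 1: x=3 → posterior Dirichlet(11/2, 10, 5/3, 14/3)
obs 2: x=0 → posterior Dirichlet(13/2, 10, 5/3, 14/3)
obs 3: x=2 → posterior Dirichlet(13/2, 10, 8/3, 14/3)
obs 4: x=3 → posterior Dirichlet(13/2, 10, 8/3, 17/3)
obs 5: x=0 → posterior Dirichlet(15/2, 10, 8/3, 17/3)
obs 6: x=2 → posterior Dirichlet(15/2, 10, 11/3, 17/3)
obs 7: x=3 → posterior Dirichlet(15/2, 10, 11/3, 20/3)
obs 8: x=2 → posterior Dirichlet(15/2, 10, 14/3, 20/3)
obs 9: x=0 → posterior Dirichlet(17/2, 10, 14/3, 20/3)
obs 10: x=2 → posterior Dirichlet(17/2, 10, 17/3, 20/3)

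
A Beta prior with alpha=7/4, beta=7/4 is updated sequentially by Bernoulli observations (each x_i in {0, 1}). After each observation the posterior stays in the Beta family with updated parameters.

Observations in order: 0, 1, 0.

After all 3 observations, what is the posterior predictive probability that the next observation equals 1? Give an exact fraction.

obs 1: x=0 → posterior Beta(7/4, 11/4)
obs 2: x=1 → posterior Beta(11/4, 11/4)
obs 3: x=0 → posterior Beta(11/4, 15/4)

11/26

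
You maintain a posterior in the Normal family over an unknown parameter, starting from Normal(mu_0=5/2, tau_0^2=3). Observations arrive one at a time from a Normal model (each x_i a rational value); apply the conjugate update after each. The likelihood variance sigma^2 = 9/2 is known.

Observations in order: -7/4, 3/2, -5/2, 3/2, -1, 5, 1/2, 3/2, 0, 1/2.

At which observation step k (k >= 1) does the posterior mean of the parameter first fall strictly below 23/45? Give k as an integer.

k = 3

obs 1: x=-7/4 → posterior Normal(4/5, 9/5)
obs 2: x=3/2 → posterior Normal(1, 9/7)
obs 3: x=-5/2 → posterior Normal(2/9, 1)
obs 4: x=3/2 → posterior Normal(5/11, 9/11)
obs 5: x=-1 → posterior Normal(3/13, 9/13)
obs 6: x=5 → posterior Normal(13/15, 3/5)
obs 7: x=1/2 → posterior Normal(14/17, 9/17)
obs 8: x=3/2 → posterior Normal(17/19, 9/19)
obs 9: x=0 → posterior Normal(17/21, 3/7)
obs 10: x=1/2 → posterior Normal(18/23, 9/23)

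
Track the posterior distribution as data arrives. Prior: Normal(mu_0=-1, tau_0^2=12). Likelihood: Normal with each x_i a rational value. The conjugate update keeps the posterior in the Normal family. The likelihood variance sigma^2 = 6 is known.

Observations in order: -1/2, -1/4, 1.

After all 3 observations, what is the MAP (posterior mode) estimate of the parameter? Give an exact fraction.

obs 1: x=-1/2 → posterior Normal(-2/3, 4)
obs 2: x=-1/4 → posterior Normal(-1/2, 12/5)
obs 3: x=1 → posterior Normal(-1/14, 12/7)

-1/14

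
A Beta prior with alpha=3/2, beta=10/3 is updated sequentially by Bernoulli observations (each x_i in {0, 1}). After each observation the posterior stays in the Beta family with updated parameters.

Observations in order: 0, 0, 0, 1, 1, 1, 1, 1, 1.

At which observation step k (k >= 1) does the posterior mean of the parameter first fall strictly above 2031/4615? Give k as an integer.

k = 7

obs 1: x=0 → posterior Beta(3/2, 13/3)
obs 2: x=0 → posterior Beta(3/2, 16/3)
obs 3: x=0 → posterior Beta(3/2, 19/3)
obs 4: x=1 → posterior Beta(5/2, 19/3)
obs 5: x=1 → posterior Beta(7/2, 19/3)
obs 6: x=1 → posterior Beta(9/2, 19/3)
obs 7: x=1 → posterior Beta(11/2, 19/3)
obs 8: x=1 → posterior Beta(13/2, 19/3)
obs 9: x=1 → posterior Beta(15/2, 19/3)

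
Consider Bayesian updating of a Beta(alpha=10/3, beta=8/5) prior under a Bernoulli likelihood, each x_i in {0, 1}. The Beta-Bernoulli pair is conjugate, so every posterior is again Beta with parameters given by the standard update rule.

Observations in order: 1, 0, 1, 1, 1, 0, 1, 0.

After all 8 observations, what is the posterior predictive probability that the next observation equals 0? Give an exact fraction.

69/194

obs 1: x=1 → posterior Beta(13/3, 8/5)
obs 2: x=0 → posterior Beta(13/3, 13/5)
obs 3: x=1 → posterior Beta(16/3, 13/5)
obs 4: x=1 → posterior Beta(19/3, 13/5)
obs 5: x=1 → posterior Beta(22/3, 13/5)
obs 6: x=0 → posterior Beta(22/3, 18/5)
obs 7: x=1 → posterior Beta(25/3, 18/5)
obs 8: x=0 → posterior Beta(25/3, 23/5)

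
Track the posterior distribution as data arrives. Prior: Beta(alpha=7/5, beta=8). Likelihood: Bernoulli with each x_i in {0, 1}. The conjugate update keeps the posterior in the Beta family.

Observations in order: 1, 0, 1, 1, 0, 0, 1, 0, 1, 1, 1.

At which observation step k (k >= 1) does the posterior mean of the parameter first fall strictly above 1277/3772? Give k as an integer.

k = 9

obs 1: x=1 → posterior Beta(12/5, 8)
obs 2: x=0 → posterior Beta(12/5, 9)
obs 3: x=1 → posterior Beta(17/5, 9)
obs 4: x=1 → posterior Beta(22/5, 9)
obs 5: x=0 → posterior Beta(22/5, 10)
obs 6: x=0 → posterior Beta(22/5, 11)
obs 7: x=1 → posterior Beta(27/5, 11)
obs 8: x=0 → posterior Beta(27/5, 12)
obs 9: x=1 → posterior Beta(32/5, 12)
obs 10: x=1 → posterior Beta(37/5, 12)
obs 11: x=1 → posterior Beta(42/5, 12)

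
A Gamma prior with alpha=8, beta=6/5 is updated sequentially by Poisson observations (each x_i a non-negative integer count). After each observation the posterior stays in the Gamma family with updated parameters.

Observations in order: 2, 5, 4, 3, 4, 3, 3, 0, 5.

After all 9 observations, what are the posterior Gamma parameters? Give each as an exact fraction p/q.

obs 1: x=2 → posterior Gamma(10, 11/5)
obs 2: x=5 → posterior Gamma(15, 16/5)
obs 3: x=4 → posterior Gamma(19, 21/5)
obs 4: x=3 → posterior Gamma(22, 26/5)
obs 5: x=4 → posterior Gamma(26, 31/5)
obs 6: x=3 → posterior Gamma(29, 36/5)
obs 7: x=3 → posterior Gamma(32, 41/5)
obs 8: x=0 → posterior Gamma(32, 46/5)
obs 9: x=5 → posterior Gamma(37, 51/5)

alpha=37, beta=51/5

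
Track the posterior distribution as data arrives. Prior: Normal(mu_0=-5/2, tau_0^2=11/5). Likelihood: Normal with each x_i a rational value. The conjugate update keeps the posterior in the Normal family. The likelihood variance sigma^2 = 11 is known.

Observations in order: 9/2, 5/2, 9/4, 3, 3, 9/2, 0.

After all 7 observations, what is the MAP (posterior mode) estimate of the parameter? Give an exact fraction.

obs 1: x=9/2 → posterior Normal(-4/3, 11/6)
obs 2: x=5/2 → posterior Normal(-11/14, 11/7)
obs 3: x=9/4 → posterior Normal(-13/32, 11/8)
obs 4: x=3 → posterior Normal(-1/36, 11/9)
obs 5: x=3 → posterior Normal(11/40, 11/10)
obs 6: x=9/2 → posterior Normal(29/44, 1)
obs 7: x=0 → posterior Normal(29/48, 11/12)

29/48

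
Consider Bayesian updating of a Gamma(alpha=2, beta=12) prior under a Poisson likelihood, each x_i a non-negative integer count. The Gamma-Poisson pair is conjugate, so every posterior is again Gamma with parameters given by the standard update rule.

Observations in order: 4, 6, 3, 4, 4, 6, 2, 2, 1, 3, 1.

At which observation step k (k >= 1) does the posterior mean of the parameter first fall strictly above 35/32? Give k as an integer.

obs 1: x=4 → posterior Gamma(6, 13)
obs 2: x=6 → posterior Gamma(12, 14)
obs 3: x=3 → posterior Gamma(15, 15)
obs 4: x=4 → posterior Gamma(19, 16)
obs 5: x=4 → posterior Gamma(23, 17)
obs 6: x=6 → posterior Gamma(29, 18)
obs 7: x=2 → posterior Gamma(31, 19)
obs 8: x=2 → posterior Gamma(33, 20)
obs 9: x=1 → posterior Gamma(34, 21)
obs 10: x=3 → posterior Gamma(37, 22)
obs 11: x=1 → posterior Gamma(38, 23)

k = 4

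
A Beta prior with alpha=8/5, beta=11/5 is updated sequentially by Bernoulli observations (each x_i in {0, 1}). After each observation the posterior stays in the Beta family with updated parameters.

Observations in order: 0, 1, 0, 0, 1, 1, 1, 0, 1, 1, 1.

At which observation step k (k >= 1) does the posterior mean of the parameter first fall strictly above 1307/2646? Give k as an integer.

obs 1: x=0 → posterior Beta(8/5, 16/5)
obs 2: x=1 → posterior Beta(13/5, 16/5)
obs 3: x=0 → posterior Beta(13/5, 21/5)
obs 4: x=0 → posterior Beta(13/5, 26/5)
obs 5: x=1 → posterior Beta(18/5, 26/5)
obs 6: x=1 → posterior Beta(23/5, 26/5)
obs 7: x=1 → posterior Beta(28/5, 26/5)
obs 8: x=0 → posterior Beta(28/5, 31/5)
obs 9: x=1 → posterior Beta(33/5, 31/5)
obs 10: x=1 → posterior Beta(38/5, 31/5)
obs 11: x=1 → posterior Beta(43/5, 31/5)

k = 7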